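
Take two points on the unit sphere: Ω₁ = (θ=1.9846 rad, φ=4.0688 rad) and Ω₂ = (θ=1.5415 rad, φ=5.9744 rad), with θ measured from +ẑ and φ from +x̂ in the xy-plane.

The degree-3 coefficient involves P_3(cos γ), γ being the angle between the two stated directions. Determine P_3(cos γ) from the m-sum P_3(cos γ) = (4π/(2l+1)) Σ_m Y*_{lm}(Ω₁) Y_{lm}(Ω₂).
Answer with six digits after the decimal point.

0.392456

Expand P_3 via completeness: Σ_{m} conj(Y_{3,m}) at Ω₁ times Y_{3,m} at Ω₂ —
  term(m=-3) = (0.112605, 0.071603)   from Y*(Ω₁)=(0.299720, -0.112806), Y(Ω₂)=(0.250325, 0.333115)
  term(m=-2) = (0.008079, -0.006395)   from Y*(Ω₁)=(0.096400, -0.330732), Y(Ω₂)=(0.024386, 0.017320)
  term(m=-1) = (-0.005992, -0.017224)   from Y*(Ω₁)=(0.034021, 0.045353), Y(Ω₂)=(-0.306442, -0.097752)
  term(m=+0) = (-0.010769, 0.000000)   from Y*(Ω₁)=(0.328854, -0.000000), Y(Ω₂)=(-0.032746, 0.000000)
  term(m=+1) = (-0.005992, 0.017224)   from Y*(Ω₁)=(-0.034021, 0.045353), Y(Ω₂)=(0.306442, -0.097752)
  term(m=+2) = (0.008079, 0.006395)   from Y*(Ω₁)=(0.096400, 0.330732), Y(Ω₂)=(0.024386, -0.017320)
  term(m=+3) = (0.112605, -0.071603)   from Y*(Ω₁)=(-0.299720, -0.112806), Y(Ω₂)=(-0.250325, 0.333115)
Total Σ_m = (0.218615, 0.000000). Multiply by 1.795196: (0.392456, 0.000000). P_3(cos γ) = 0.392456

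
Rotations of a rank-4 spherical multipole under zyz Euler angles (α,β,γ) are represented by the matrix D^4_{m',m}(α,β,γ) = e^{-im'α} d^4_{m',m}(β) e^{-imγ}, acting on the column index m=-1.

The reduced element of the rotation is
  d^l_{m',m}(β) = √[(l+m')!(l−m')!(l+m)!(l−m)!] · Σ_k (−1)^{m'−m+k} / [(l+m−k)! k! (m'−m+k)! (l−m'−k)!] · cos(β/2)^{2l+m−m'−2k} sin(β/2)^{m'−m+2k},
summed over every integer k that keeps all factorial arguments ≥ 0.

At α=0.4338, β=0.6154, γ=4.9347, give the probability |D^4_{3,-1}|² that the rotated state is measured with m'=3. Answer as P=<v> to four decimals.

P=0.0074

First d^4_{3,-1}(β=0.6154), then the phase factors e^{-i(3)α} and e^{-i(-1)γ}:
Half-angle: c=0.953033, s=0.302867. N=√(5040·1·6·120)=1904.940944
k: max(0,(-1)−(3))=0 … min(4+(-1),4−(3))=1
  k=0: (−1)^4·1904.9409/(144)·0.9530^4·0.3029^4 = +0.091825
  k=1: (−1)^5·1904.9409/(240)·0.9530^2·0.3029^6 = -0.005564
d^4_{3,-1}(0.6154) = +0.091825 -0.005564 = +0.086261
|D^4_{3,-1}|² = |d^4_{3,-1}(β)|² = (+0.086261)² = 0.007441 (the z-rotation phases have unit modulus)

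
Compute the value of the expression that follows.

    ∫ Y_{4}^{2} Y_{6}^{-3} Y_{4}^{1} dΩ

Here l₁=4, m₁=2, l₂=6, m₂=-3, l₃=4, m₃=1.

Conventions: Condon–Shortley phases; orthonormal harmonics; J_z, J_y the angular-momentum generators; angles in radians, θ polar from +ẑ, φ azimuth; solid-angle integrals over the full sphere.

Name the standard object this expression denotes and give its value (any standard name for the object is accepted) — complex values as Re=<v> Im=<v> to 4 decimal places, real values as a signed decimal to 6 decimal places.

Gaunt coefficient, -0.103072

This is a Gaunt coefficient — the integral of a triple product of spherical harmonics over the sphere.
Checks pass: Σm=0; 14 even; l₃=4∈[2,10].
(2·4+1)(2·6+1)(2·4+1) = 1053
Δ: 6! 2! 6! / 15! → 1/1261260
sum: t=2:+1/4608 t=3:−1/1296 t=4:+1/4608 = -7/20736
3j²(4 6 4; 0 0 0) = Δ·Π!·Σ² = 20/1287  (sign -1)
sum: t=0:+1/51840 t=1:−1/5760 t=2:+1/11520 = -7/103680
3j²(4 6 4; 2 -3 1) = Δ·Π!·Σ² = 7/858  (sign +1)
combine: 4πI² = 1053·20/1287·7/858 = 210/1573
take √, sign -1: I = -0.10307192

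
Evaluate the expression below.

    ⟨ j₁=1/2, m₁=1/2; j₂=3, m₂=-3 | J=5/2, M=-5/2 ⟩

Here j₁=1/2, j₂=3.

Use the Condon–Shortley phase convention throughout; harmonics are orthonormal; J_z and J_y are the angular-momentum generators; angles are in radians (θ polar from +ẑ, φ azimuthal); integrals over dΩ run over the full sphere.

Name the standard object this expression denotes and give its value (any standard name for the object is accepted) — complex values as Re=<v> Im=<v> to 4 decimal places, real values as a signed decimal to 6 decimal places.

This is a Clebsch–Gordan (vector-coupling) coefficient.
triangle: 1!×0!×5!/7! = 120/5040
(j±m)!: 1!×0!×0!×6!×0!×5! = 86400
prefactor² = (2J+1)×Δ×N² = 86400/7
  k=0: +1/(0!×1!×0!×0!×0!×5!) = 1/120
Σ = 1/120  ⇒  CG² = 86400/7×(1/120)² = 6/7
CG = +√(6/7) = +0.925820

Clebsch–Gordan coefficient, +√(6/7) ≈ +0.925820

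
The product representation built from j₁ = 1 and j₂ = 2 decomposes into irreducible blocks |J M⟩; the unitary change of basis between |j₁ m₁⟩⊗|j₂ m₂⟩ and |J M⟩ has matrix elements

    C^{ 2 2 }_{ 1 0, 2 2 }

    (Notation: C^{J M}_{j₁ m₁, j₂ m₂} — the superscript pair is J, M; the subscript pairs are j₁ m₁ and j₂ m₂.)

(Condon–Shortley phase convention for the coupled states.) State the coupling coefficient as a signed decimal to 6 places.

−√(2/3) = -0.816497

j₁+j₂−J=1  J+j₁−j₂=1  J−j₁+j₂=3  j₁+j₂+J+1=6
(j₁±m₁, j₂±m₂, J±M) = (1,1,4,0,4,0)
P² = 24
sum k=1..1:
  [1] −1/6 = -1/6
S = -1/6
C² = P²·S² = 2/3 ; C = -0.816497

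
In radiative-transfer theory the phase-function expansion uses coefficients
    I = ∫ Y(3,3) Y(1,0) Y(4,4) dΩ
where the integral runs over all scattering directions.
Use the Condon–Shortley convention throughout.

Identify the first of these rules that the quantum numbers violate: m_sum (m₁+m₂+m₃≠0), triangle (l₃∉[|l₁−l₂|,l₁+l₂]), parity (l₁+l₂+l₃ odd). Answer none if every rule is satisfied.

m_sum

azimuthal sum: 3 + 0 + 4 = 7  ✗
2 ≤ 4 ≤ 4 (triangle on l)
L = 3 + 1 + 4 = 8 (even)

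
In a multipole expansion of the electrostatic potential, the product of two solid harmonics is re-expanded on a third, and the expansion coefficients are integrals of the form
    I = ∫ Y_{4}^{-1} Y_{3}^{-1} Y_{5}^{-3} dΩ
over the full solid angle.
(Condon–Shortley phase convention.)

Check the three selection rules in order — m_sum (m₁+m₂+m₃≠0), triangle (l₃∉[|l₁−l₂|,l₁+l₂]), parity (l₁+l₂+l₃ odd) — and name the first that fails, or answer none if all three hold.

m_sum

azimuthal sum: -1 − 1 − 3 = -5  ✗
1 ≤ 5 ≤ 7 (triangle on l)
L = 4 + 3 + 5 = 12 (even)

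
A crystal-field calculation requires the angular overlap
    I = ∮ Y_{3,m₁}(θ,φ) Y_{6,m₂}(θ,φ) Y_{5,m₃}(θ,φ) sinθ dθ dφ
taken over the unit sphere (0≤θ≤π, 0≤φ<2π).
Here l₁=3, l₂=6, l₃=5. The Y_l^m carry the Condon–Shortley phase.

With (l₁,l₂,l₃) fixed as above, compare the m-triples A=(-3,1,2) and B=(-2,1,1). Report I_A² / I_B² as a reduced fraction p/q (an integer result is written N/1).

7/6

Same 3,6,5: normalisation and zero-m 3j drop out of the ratio.
A: Δ: 4! 2! 8! / 15! → 1/675675; sum: t=4:+1/34560 = 1/34560; 3j²(3 6 5; -3 1 2) = Δ·Π!·Σ² = 7/429  (sign -1)
B: Δ: 4! 2! 8! / 15! → 1/675675; sum: t=3:−1/6912 t=4:+1/17280 = -1/11520; 3j²(3 6 5; -2 1 1) = Δ·Π!·Σ² = 2/143  (sign -1)
I_A²/I_B² = (7/429)/(2/143) = 7/6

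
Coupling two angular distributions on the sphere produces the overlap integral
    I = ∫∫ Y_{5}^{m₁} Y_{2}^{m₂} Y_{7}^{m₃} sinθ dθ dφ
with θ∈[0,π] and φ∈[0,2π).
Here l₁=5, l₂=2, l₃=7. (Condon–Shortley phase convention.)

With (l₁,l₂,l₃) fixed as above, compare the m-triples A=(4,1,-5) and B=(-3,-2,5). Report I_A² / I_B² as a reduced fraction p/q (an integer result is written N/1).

Same 5,2,7: normalisation and zero-m 3j drop out of the ratio.
A: Δ: 0! 10! 4! / 15! → 1/15015; sum: t=0:+1/2177280 = 1/2177280; 3j²(5 2 7; 4 1 -5) = Δ·Π!·Σ² = 8/273  (sign +1)
B: Δ: 0! 10! 4! / 15! → 1/15015; sum: t=0:+1/1935360 = 1/1935360; 3j²(5 2 7; -3 -2 5) = Δ·Π!·Σ² = 3/91  (sign +1)
I_A²/I_B² = (8/273)/(3/91) = 8/9

8/9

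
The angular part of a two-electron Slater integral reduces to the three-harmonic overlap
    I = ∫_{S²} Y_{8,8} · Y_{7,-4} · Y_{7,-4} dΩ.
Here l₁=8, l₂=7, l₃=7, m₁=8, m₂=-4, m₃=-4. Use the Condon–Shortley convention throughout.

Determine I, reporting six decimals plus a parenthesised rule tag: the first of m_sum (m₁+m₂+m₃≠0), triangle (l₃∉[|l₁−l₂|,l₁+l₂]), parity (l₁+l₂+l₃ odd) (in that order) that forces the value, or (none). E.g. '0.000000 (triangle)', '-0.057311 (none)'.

0.170783 (none)

m-sum 0 ✓  L=22 even ✓  1≤7≤15 ✓
Π(2lᵢ+1) = 17×15×15 = 3825
triangle coeff Δ(8,7,7) = 1/22086194130
Σ_t [1,7]: t=1:−1/18289152000 t=2:+1/248832000 t=3:−1/24883200 t=4:+1/11943936 t=5:−1/24883200 t=6:+1/248832000 t=7:−1/18289152000 = 11/975421440
(3j)²=1750/289731 [(8 7 7; 0 0 0)], sign=-1
Σ_t [0,0]: t=0:+1/58525286400 = 1/58525286400
(3j)²=825/52003 [(8 7 7; 8 -4 -4)], sign=-1
⇒ 4πI² = 15468750/42204149
I = (+1)√(15468750/42204149/(4π)) = 0.17078318
No selection rule forces the value: the integral is nonzero (none).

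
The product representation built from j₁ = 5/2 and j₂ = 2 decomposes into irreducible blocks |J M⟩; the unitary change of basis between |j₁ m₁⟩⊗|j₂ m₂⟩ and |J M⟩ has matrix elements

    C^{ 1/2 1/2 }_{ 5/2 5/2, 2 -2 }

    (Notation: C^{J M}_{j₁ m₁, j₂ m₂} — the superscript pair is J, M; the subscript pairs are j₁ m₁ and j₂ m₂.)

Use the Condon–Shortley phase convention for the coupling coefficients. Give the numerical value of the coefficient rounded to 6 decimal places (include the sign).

+0.577350  (= +√(1/3))

√[2·4!1!0!/6! · 5!0!0!4!1!0!] = √(192)
  +(−1)^0/∏(0,4,0,0,1,0)! = 1/24  (running 1/24)
⟨..|..⟩ = √(192)·(1/24) = +0.577350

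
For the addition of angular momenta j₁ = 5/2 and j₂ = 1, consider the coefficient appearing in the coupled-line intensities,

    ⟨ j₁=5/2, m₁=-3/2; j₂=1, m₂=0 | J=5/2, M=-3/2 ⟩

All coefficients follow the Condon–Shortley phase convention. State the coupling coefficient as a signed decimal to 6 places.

triangle: 1!×4!×1!/7! = 24/5040
(j±m)!: 1!×4!×1!×1!×1!×4! = 576
prefactor² = (2J+1)×Δ×N² = 576/35
  k=0: +1/(0!×1!×4!×1!×0!×0!) = 1/24
  k=1: −1/(1!×0!×3!×0!×1!×1!) = -1/6
Σ = -1/8  ⇒  CG² = 576/35×(-1/8)² = 9/35
CG = −√(9/35) = -0.507093

−√(9/35) ≈ -0.507093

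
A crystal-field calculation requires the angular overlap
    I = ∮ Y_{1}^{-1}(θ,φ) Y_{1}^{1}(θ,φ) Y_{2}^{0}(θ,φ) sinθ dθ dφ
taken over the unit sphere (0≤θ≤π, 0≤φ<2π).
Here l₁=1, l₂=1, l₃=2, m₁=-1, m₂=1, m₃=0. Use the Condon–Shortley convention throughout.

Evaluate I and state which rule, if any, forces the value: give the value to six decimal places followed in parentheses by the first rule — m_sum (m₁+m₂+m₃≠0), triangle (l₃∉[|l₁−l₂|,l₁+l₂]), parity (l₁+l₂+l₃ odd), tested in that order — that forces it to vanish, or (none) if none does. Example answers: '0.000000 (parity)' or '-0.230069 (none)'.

0.126157 (none)

Rules hold: Σm=0, L=4 even, 0≤2≤2.
N = 3·3·5 = 45
Δ = 0!·2!·2!/5! = 1/30
Racah Σ t=0..0: t=0:+1/1 = 1/1
⇒ 3j(1 1 2; 0 0 0)² = 2/15, sgn +1
Racah Σ t=0..0: t=0:+1/4 = 1/4
⇒ 3j(1 1 2; -1 1 0)² = 1/30, sgn +1
4πI² = N·(3j₀)²·(3jₘ)² = 1/5
I = +1·√(0.2/4π) = 0.12615663
No selection rule forces the value: the integral is nonzero (none).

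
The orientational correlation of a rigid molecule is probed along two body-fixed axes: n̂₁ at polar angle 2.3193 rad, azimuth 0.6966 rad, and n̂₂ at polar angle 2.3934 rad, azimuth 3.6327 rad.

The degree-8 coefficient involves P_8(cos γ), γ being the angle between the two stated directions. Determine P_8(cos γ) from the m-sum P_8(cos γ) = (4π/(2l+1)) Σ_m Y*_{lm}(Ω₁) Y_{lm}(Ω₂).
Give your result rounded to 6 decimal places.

Term-by-term m-sum for l=8 (normalisation 4π/17 = 0.739198):
  term(m=-8) = -0.00007 + 0.00101j   from Y*(Ω₁)=0.03246 - 0.02792j, Y(Ω₂)=-0.01669 + 0.01676j
  term(m=-7) = -0.00214 - 0.01607j   from Y*(Ω₁)=-0.02594 + 0.15695j, Y(Ω₂)=-0.09748 + 0.02974j
  term(m=-6) = 0.03024 + 0.08607j   from Y*(Ω₁)=-0.17594 - 0.29837j, Y(Ω₂)=-0.25839 - 0.05102j
  term(m=-5) = -0.10475 - 0.17344j   from Y*(Ω₁)=0.43465 + 0.15444j, Y(Ω₂)=-0.33988 - 0.27827j
  term(m=-4) = 0.08078 + 0.08692j   from Y*(Ω₁)=-0.26517 + 0.09836j, Y(Ω₂)=-0.16091 - 0.38745j
  term(m=-3) = 0.00747 + 0.00529j   from Y*(Ω₁)=-0.07843 + 0.13729j, Y(Ω₂)=0.00563 - 0.05760j
  term(m=-2) = 0.12270 + 0.05347j   from Y*(Ω₁)=-0.06680 - 0.37218j, Y(Ω₂)=-0.19652 + 0.29440j
  term(m=-1) = -0.00336 - 0.00070j   from Y*(Ω₁)=0.01103 + 0.00923j, Y(Ω₂)=-0.21032 + 0.11248j
  term(m=+0) = 0.10664 + 0.00000j   from Y*(Ω₁)=0.36969 + 0.00000j, Y(Ω₂)=0.28845 + 0.00000j
  term(m=+1) = -0.00336 + 0.00070j   from Y*(Ω₁)=-0.01103 + 0.00923j, Y(Ω₂)=0.21032 + 0.11248j
  term(m=+2) = 0.12270 - 0.05347j   from Y*(Ω₁)=-0.06680 + 0.37218j, Y(Ω₂)=-0.19652 - 0.29440j
  term(m=+3) = 0.00747 - 0.00529j   from Y*(Ω₁)=0.07843 + 0.13729j, Y(Ω₂)=-0.00563 - 0.05760j
  term(m=+4) = 0.08078 - 0.08692j   from Y*(Ω₁)=-0.26517 - 0.09836j, Y(Ω₂)=-0.16091 + 0.38745j
  term(m=+5) = -0.10475 + 0.17344j   from Y*(Ω₁)=-0.43465 + 0.15444j, Y(Ω₂)=0.33988 - 0.27827j
  term(m=+6) = 0.03024 - 0.08607j   from Y*(Ω₁)=-0.17594 + 0.29837j, Y(Ω₂)=-0.25839 + 0.05102j
  term(m=+7) = -0.00214 + 0.01607j   from Y*(Ω₁)=0.02594 + 0.15695j, Y(Ω₂)=0.09748 + 0.02974j
  term(m=+8) = -0.00007 - 0.00101j   from Y*(Ω₁)=0.03246 + 0.02792j, Y(Ω₂)=-0.01669 - 0.01676j
Accumulated sum 0.36836 + 0.00000j; after 4π/(2l+1) scaling, 0.27229 + 0.00000j ⇒ P_8 = 0.272290

0.272290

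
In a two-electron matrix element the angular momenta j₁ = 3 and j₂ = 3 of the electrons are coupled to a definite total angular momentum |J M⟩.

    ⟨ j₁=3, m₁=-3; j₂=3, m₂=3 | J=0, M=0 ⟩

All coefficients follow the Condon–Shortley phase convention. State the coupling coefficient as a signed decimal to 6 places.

j₁+j₂−J=6  J+j₁−j₂=0  J−j₁+j₂=0  j₁+j₂+J+1=7
(j₁±m₁, j₂±m₂, J±M) = (0,6,6,0,0,0)
P² = 518400/7
sum k=6..6:
  [6] +1/720 = 1/720
S = 1/720
C² = P²·S² = 1/7 ; C = +0.377964

+√(1/7) = +0.377964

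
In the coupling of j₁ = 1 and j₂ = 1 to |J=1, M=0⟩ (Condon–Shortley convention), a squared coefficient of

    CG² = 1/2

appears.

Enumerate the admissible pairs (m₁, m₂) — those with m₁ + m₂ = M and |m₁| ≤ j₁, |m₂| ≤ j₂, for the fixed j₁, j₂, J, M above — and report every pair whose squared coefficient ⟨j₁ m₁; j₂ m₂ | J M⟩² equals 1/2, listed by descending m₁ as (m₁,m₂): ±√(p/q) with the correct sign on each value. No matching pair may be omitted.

Admissible pairs with m₁+m₂ = M = 0: (-1,1), (0,0), (1,-1)
  (m₁,m₂)=(1,-1): CG² = 1/2, CG = +√(1/2)   ← matches the target
  (m₁,m₂)=(0,0): CG² = 0/1, CG = 0
  (m₁,m₂)=(-1,1): CG² = 1/2, CG = −√(1/2)   ← matches the target
Pairs with CG² = 1/2: (1,-1): +√(1/2); (-1,1): −√(1/2)

(1,-1): +√(1/2); (-1,1): −√(1/2)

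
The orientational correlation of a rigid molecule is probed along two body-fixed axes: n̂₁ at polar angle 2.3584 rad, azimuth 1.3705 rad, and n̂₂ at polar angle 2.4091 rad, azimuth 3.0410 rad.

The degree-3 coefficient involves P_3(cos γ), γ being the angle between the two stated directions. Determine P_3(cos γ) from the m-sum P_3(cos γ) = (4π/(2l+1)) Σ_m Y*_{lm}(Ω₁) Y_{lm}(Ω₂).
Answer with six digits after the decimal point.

-0.443535

Term-by-term m-sum for l=3 (normalisation 4π/7 = 1.795196):
  [-3]  conj(Y_{3,-3})(Ω₁) = -0.08285 - 0.12087j ; Y_{3,-3}(Ω₂) = -0.11913 - 0.03708j ; Δ = 0.00539 + 0.01747j
  [-2]  conj(Y_{3,-2})(Ω₁) = 0.33198 - 0.14059j ; Y_{3,-2}(Ω₂) = -0.33295 - 0.06790j ; Δ = -0.12008 + 0.02427j
  [-1]  conj(Y_{3,-1})(Ω₁) = 0.06855 + 0.33765j ; Y_{3,-1}(Ω₂) = -0.37931 - 0.03829j ; Δ = -0.01307 - 0.13070j
  [+0]  conj(Y_{3,0})(Ω₁) = 0.12931 + 0.00000j ; Y_{3,0}(Ω₂) = 0.06547 + 0.00000j ; Δ = 0.00847 + 0.00000j
  [+1]  conj(Y_{3,1})(Ω₁) = -0.06855 + 0.33765j ; Y_{3,1}(Ω₂) = 0.37931 - 0.03829j ; Δ = -0.01307 + 0.13070j
  [+2]  conj(Y_{3,2})(Ω₁) = 0.33198 + 0.14059j ; Y_{3,2}(Ω₂) = -0.33295 + 0.06790j ; Δ = -0.12008 - 0.02427j
  [+3]  conj(Y_{3,3})(Ω₁) = 0.08285 - 0.12087j ; Y_{3,3}(Ω₂) = 0.11913 - 0.03708j ; Δ = 0.00539 - 0.01747j
Σ over m = -0.24707 - 0.00000j; ×(4π/7) → -0.44353 - 0.00000j. Real part: -0.443535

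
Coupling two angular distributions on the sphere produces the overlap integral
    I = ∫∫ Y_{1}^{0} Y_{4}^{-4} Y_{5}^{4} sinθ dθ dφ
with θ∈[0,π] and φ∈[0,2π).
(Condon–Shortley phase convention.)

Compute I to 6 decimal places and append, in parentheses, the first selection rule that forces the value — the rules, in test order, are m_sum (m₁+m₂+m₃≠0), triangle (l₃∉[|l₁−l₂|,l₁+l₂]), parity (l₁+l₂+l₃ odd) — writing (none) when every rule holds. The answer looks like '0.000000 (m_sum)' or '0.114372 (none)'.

0.147319 (none)

m-sum 0 ✓  L=10 even ✓  3≤5≤5 ✓
Π(2lᵢ+1) = 3×9×11 = 297
triangle coeff Δ(1,4,5) = 1/495
Σ_t [0,0]: t=0:+1/576 = 1/576
(3j)²=5/99 [(1 4 5; 0 0 0)], sign=-1
Σ_t [0,0]: t=0:+1/40320 = 1/40320
(3j)²=1/55 [(1 4 5; 0 -4 4)], sign=-1
⇒ 4πI² = 3/11
I = (+1)√(3/11/(4π)) = 0.14731920
No selection rule forces the value: the integral is nonzero (none).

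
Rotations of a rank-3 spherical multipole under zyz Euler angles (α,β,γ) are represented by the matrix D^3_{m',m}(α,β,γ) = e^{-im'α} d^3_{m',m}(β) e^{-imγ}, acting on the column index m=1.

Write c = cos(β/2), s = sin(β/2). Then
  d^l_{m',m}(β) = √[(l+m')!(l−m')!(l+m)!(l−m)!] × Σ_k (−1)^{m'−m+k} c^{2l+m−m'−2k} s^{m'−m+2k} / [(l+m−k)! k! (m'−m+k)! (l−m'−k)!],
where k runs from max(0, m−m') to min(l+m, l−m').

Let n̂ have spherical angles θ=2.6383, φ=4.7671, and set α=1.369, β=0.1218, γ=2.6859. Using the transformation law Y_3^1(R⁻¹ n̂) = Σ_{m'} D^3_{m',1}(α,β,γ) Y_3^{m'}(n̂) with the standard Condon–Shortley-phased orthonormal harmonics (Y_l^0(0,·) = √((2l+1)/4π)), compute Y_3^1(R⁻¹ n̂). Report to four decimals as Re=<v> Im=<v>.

Need the full column D^3_{m',1} for m'=−3..3 at α=1.3690, β=0.1218, γ=2.6859.
cos(β/2)=0.998146, sin(β/2)=0.060862
d^3_{-3,1}: single k=4 term ⇒ +0.000053;  D = +0.000008+0.000052i
d^3_{-2,1}: k∈[3..4] ⇒ +0.001418 -0.000003 = +0.001415;  D = +0.001413+0.000074i
d^3_{-1,1}: k∈[2..4] ⇒ +0.022061 -0.000109 +0.000000 = +0.021952;  D = +0.005514-0.021248i
d^3_{0,1}: k∈[1..3] ⇒ +0.208886 -0.002330 +0.000003 = +0.206559;  D = -0.185481-0.090904i
d^3_{1,1}: k∈[0..2] ⇒ +0.988928 -0.029415 +0.000082 = +0.959596;  D = -0.586439+0.759548i
d^3_{2,1}: k∈[0..1] ⇒ -0.190686 +0.001418 = -0.189268;  D = -0.123588-0.143347i
d^3_{3,1}: single k=0 term ⇒ +0.014240;  D = +0.012430-0.006948i
Y_3^{m'}(θ=2.6383,φ=4.7671) and Σ D·Y over m':
  (+0.0000+0.0001i)·(-0.0076-0.0462i)  (+0.0014+0.0001i)·(+0.2070-0.0227i)  (+0.0055-0.0212i)·(+0.0242+0.4415i)  (-0.1855-0.0909i)·(-0.2736+0.0000i)  (-0.5864+0.7595i)·(-0.0242+0.4415i)  (-0.1236-0.1433i)·(+0.2070+0.0227i)  (+0.0124-0.0069i)·(+0.0076-0.0462i)
Y_3^1(R⁻¹ n̂) = -0.283180-0.283639i

Re=-0.2832 Im=-0.2836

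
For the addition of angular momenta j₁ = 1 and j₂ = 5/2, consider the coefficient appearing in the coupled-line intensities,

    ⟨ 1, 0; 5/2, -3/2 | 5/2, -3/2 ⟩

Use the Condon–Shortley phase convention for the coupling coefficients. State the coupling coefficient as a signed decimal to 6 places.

j₁+j₂−J=1  J+j₁−j₂=1  J−j₁+j₂=4  j₁+j₂+J+1=7
(j₁±m₁, j₂±m₂, J±M) = (1,1,1,4,1,4)
P² = 576/35
sum k=0..1:
  [0] +1/6 = 1/6
  [1] −1/24 = -1/24
S = 1/8
C² = P²·S² = 9/35 ; C = +0.507093

+√(9/35) ≈ +0.507093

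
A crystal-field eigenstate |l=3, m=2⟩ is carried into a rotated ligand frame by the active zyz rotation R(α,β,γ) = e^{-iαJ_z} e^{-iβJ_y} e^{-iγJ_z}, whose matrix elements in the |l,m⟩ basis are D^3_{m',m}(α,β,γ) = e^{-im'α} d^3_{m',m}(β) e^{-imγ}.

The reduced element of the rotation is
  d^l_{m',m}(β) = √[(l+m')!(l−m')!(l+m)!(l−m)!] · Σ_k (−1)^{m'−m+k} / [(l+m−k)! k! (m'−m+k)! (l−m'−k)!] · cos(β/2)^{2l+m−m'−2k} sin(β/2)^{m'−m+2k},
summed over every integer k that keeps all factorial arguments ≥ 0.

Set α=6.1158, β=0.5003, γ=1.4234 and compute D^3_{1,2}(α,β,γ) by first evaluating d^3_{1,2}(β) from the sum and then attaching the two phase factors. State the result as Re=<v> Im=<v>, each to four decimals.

D^3_{1,2}(6.1158,0.5003,1.4234) = e^{-i·1·6.1158}·d^3_{1,2}(0.5003)·e^{-i·2·1.4234}. Compute d first:
c=cos(0.500300/2)=0.968875, s=sin(0.500300/2)=0.247549; N=√[24·2·120·1]=75.894664
Admissible k: 1..2 (factorial args all ≥0)
  k=1: (−1)^0·75.8947/(24)·0.9689^5·0.2475^1 = +0.668346
  k=2: (−1)^1·75.8947/(12)·0.9689^3·0.2475^3 = -0.087261
d^3_{1,2}(0.5003) = +0.668346 -0.087261 = +0.581085
Attach z-rotation phases: D = e^{-i(1)(6.1158)}·(+0.581085)·e^{-i(2)(1.4234)} = -0.520120-0.259105i

Re=-0.5201 Im=-0.2591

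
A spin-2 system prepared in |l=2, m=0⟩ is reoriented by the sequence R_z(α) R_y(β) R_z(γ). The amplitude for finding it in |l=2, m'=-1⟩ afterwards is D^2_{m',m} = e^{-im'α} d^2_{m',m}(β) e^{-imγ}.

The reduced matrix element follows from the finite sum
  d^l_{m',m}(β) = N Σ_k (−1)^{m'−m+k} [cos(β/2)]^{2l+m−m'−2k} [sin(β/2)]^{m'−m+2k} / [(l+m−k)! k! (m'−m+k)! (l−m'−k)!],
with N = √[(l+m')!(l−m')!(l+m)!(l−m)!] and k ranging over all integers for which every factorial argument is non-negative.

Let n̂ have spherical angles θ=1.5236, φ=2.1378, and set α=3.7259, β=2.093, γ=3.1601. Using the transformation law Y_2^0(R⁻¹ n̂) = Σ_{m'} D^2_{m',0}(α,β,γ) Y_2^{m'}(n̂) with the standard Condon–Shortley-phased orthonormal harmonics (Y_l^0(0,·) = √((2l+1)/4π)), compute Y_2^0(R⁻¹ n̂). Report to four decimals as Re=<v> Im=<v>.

Need the full column D^2_{m',0} for m'=−2..2 at α=3.7259, β=2.0930, γ=3.1601.
cos(β/2)=0.500604, sin(β/2)=0.865676
d^2_{-2,0}: single k=2 term ⇒ +0.460019;  D = +0.180064+0.423313i
d^2_{-1,0}: k∈[1..2] ⇒ +0.266020 -0.795494 = -0.529474;  D = +0.441631+0.292069i
d^2_{0,0}: k∈[0..2] ⇒ +0.062803 -0.751207 +0.561594 = -0.126811;  D = -0.126811+0.000000i
d^2_{1,0}: k∈[0..1] ⇒ -0.266020 +0.795494 = +0.529474;  D = -0.441631+0.292069i
d^2_{2,0}: single k=0 term ⇒ +0.460019;  D = +0.180064-0.423313i
Y_2^{m'}(θ=1.5236,φ=2.1378) and Σ D·Y over m':
  (+0.1801+0.4233i)·(-0.1630+0.3492i)  (+0.4416+0.2921i)·(-0.0196-0.0307i)  (-0.1268+0.0000i)·(-0.3133+0.0000i)  (-0.4416+0.2921i)·(+0.0196-0.0307i)  (+0.1801-0.4233i)·(-0.1630-0.3492i)
Y_2^0(R⁻¹ n̂) = -0.313988+0.000000i

Re=-0.3140 Im=0.0000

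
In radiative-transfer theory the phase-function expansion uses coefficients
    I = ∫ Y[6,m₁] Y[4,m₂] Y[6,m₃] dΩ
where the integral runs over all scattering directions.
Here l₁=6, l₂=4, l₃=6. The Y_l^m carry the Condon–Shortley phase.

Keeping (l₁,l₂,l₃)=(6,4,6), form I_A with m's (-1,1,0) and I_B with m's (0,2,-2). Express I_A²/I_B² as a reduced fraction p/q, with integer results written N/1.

20/121

Shared (l₁,l₂,l₃)=(6,4,6): N and (l;000)² cancel in I_A²/I_B².
A: Δ = 4!·8!·4!/17! = 1/15315300; Racah Σ t=1..4: t=1:−1/207360 t=2:+1/17280 t=3:−1/13824 t=4:+1/103680 = -1/103680; ⇒ 3j(6 4 6; -1 1 0)² = 10/7293, sgn -1
B: Δ = 4!·8!·4!/17! = 1/15315300; Racah Σ t=2..4: t=2:+1/55296 t=3:−1/25920 t=4:+1/138240 = -11/829440; ⇒ 3j(6 4 6; 0 2 -2)² = 11/1326, sgn -1
I_A²/I_B² = (10/7293)/(11/1326) = 20/121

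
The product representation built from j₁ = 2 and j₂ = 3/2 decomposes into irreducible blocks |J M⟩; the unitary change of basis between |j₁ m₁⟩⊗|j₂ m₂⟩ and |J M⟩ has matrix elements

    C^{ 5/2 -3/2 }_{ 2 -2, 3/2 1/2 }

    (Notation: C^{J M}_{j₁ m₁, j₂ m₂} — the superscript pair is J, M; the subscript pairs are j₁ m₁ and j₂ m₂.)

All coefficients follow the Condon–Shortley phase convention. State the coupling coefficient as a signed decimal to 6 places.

−√(16/35) = -0.676123

j₁+j₂−J=1  J+j₁−j₂=3  J−j₁+j₂=2  j₁+j₂+J+1=7
(j₁±m₁, j₂±m₂, J±M) = (0,4,2,1,1,4)
P² = 576/35
sum k=1..1:
  [1] −1/6 = -1/6
S = -1/6
C² = P²·S² = 16/35 ; C = -0.676123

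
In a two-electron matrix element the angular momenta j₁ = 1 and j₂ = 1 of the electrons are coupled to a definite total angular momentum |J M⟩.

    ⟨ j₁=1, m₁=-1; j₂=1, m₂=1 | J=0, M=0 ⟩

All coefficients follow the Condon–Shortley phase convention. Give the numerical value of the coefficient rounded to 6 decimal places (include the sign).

+0.577350  (= +√(1/3))

triangle: 2!×0!×0!/3! = 2/6
(j±m)!: 0!×2!×2!×0!×0!×0! = 4
prefactor² = (2J+1)×Δ×N² = 4/3
  k=2: +1/(2!×0!×0!×0!×0!×0!) = 1/2
Σ = 1/2  ⇒  CG² = 4/3×(1/2)² = 1/3
CG = +√(1/3) = +0.577350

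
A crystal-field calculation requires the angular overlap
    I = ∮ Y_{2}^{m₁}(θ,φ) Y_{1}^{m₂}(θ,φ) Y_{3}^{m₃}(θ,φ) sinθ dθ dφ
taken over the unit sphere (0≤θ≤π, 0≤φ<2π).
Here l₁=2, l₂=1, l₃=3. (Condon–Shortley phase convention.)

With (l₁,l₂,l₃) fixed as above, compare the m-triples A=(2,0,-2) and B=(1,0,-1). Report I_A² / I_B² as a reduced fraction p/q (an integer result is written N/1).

l's match ⇒ only the (l;m) 3-j factors differ between A and B.
A: triangle coeff Δ(2,1,3) = 1/105; Σ_t [0,0]: t=0:+1/24 = 1/24; (3j)²=1/21 [(2 1 3; 2 0 -2)], sign=-1
B: triangle coeff Δ(2,1,3) = 1/105; Σ_t [0,0]: t=0:+1/6 = 1/6; (3j)²=8/105 [(2 1 3; 1 0 -1)], sign=+1
I_A²/I_B² = (1/21)/(8/105) = 5/8

5/8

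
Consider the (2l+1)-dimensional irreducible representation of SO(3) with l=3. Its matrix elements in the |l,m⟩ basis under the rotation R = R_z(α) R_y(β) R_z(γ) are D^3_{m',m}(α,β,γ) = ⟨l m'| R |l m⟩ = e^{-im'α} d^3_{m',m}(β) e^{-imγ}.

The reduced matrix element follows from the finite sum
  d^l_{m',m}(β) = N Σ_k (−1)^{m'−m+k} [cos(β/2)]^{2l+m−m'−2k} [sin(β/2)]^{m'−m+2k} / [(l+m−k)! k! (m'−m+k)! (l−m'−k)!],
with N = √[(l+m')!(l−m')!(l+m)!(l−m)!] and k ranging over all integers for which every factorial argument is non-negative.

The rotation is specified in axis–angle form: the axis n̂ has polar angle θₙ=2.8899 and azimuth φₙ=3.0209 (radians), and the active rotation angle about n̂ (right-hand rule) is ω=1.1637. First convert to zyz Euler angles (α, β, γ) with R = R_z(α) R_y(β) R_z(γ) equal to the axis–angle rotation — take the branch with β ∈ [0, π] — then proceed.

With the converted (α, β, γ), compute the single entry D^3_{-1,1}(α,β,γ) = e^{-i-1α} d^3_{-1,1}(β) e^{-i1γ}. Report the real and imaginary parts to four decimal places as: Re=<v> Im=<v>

Re=-0.1024 Im=0.0252

Axis–angle → zyz. n̂ = (sinθₙcosφₙ, sinθₙsinφₙ, cosθₙ) = (-0.247232, +0.029985, -0.968492), ω = 1.1637.
R = I cosω + sinω [n̂]ₓ + (1−cosω) n̂n̂ᵀ gives
  R = [+0.432867, +0.884864, +0.172171; -0.893820, +0.396488, +0.209485; +0.117102, -0.244569, +0.962535]
β = atan2(√(R₁₃²+R₂₃²), R₃₃) = 0.274596; α = atan2(R₂₃, R₁₃) mod 2π = 0.882858; γ = atan2(R₃₂, −R₃₁) mod 2π = 4.265836
Split into d^3_{-1,1}(β=0.2746) × two z-phases.
With c≡cos(β/2)=0.990589 and s≡sin(β/2)=0.136867, N=[2·24·24·2]^{1/2}=48.000000
k∈{2,3,4} keeps every argument non-negative
  k=2: (−1)^0·48.0000/(8)·0.9906^4·0.1369^2 = +0.108224
  k=3: (−1)^1·48.0000/(6)·0.9906^2·0.1369^4 = -0.002755
  k=4: (−1)^2·48.0000/(48)·0.9906^0·0.1369^6 = +0.000007
d^3_{-1,1}(0.2746) = +0.108224 -0.002755 +0.000007 = +0.105476
Phases: e^{-i·(-1)·0.8829}=+0.634946+0.772557i, e^{-i·(1)·4.2658}=-0.431859+0.901941i ⇒ D=-0.102418+0.025214i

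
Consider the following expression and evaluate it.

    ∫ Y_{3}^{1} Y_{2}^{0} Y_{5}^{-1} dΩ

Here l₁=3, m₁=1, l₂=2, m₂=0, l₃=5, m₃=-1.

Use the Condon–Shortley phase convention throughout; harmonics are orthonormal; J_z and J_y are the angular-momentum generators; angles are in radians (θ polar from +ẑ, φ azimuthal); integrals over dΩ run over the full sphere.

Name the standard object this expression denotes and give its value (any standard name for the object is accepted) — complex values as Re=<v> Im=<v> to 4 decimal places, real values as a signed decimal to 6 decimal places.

Gaunt coefficient, -0.227318

This is a Gaunt coefficient — the integral of a triple product of spherical harmonics over the sphere.
m-sum 0 ✓  L=10 even ✓  1≤5≤5 ✓
Π(2lᵢ+1) = 7×5×11 = 385
triangle coeff Δ(3,2,5) = 1/2310
Σ_t [0,0]: t=0:+1/144 = 1/144
(3j)²=10/231 [(3 2 5; 0 0 0)], sign=-1
Σ_t [0,0]: t=0:+1/192 = 1/192
(3j)²=3/77 [(3 2 5; 1 0 -1)], sign=+1
⇒ 4πI² = 50/77
I = (-1)√(50/77/(4π)) = -0.22731846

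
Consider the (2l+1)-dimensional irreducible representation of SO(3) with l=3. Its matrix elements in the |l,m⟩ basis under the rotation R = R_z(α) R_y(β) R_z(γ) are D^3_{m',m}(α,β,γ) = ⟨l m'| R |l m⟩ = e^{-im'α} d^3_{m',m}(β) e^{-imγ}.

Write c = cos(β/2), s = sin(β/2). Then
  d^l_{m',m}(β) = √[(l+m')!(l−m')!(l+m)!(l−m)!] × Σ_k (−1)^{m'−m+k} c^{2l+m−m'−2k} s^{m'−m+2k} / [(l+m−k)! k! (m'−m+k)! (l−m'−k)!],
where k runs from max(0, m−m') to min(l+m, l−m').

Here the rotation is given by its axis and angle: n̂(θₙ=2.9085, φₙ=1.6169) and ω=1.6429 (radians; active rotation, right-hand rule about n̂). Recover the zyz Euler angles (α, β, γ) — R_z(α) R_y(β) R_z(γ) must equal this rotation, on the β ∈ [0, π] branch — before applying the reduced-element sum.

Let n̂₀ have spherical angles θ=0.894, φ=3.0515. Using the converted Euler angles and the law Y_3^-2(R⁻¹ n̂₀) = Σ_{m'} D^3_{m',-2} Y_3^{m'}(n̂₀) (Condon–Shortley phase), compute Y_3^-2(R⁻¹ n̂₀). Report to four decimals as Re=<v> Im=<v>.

Axis–angle → zyz. n̂ = (sinθₙcosφₙ, sinθₙsinφₙ, cosθₙ) = (-0.010646, +0.230742, -0.972957), ω = 1.6429.
R = I cosω + sinω [n̂]ₓ + (1−cosω) n̂n̂ᵀ gives
  R = [-0.071920, +0.967795, +0.241247; -0.973062, -0.014964, -0.230058; -0.219039, -0.251294, +0.942801]
β = atan2(√(R₁₃²+R₂₃²), R₃₃) = 0.339861; α = atan2(R₂₃, R₁₃) mod 2π = 5.521523; γ = atan2(R₃₂, −R₃₁) mod 2π = 5.429316
Need the full column D^3_{m',-2} for m'=−3..3 at α=5.5215, β=0.3399, γ=5.4293.
cos(β/2)=0.985597, sin(β/2)=0.169114
d^3_{-3,-2}: single k=1 term ⇒ +0.385257;  D = -0.253935+0.289724i
d^3_{-2,-2}: k∈[0..1] ⇒ +0.916632 -0.134935 = +0.781696;  D = -0.778570+0.069846i
d^3_{-1,-2}: k∈[0..1] ⇒ -0.497365 +0.029286 = -0.468079;  D = +0.366252+0.291473i
d^3_{0,-2}: k∈[0..1] ⇒ +0.147814 -0.004352 = +0.143462;  D = -0.019585-0.142119i
d^3_{1,-2}: k∈[0..1] ⇒ -0.029286 +0.000431 = -0.028855;  D = -0.016877+0.023405i
d^3_{2,-2}: k∈[0..1] ⇒ +0.003973 -0.000023 = +0.003949;  D = +0.003882-0.000724i
d^3_{3,-2}: single k=0 term ⇒ -0.000334;  D = -0.000280-0.000182i
Y_3^{m'}(θ=0.894,φ=3.0515) and Σ D·Y over m':
  (-0.2539+0.2897i)·(-0.1905-0.0528i)  (-0.7786+0.0698i)·(+0.3827+0.0697i)  (+0.3663+0.2915i)·(-0.2412-0.0218i)  (-0.0196-0.1421i)·(-0.2428+0.0000i)  (-0.0169+0.0234i)·(+0.2412-0.0218i)  (+0.0039-0.0007i)·(+0.3827-0.0697i)  (-0.0003-0.0002i)·(+0.1905-0.0528i)
Y_3^-2(R⁻¹ n̂) = -0.318587-0.107672i

Re=-0.3186 Im=-0.1077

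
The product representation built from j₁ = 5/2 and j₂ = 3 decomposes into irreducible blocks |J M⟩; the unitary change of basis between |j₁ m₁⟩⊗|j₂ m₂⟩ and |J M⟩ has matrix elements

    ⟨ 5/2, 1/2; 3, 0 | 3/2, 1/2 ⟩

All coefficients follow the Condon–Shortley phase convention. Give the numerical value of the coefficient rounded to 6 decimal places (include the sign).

+√(4/35) = +0.338062

triangle: 4!·1!·2!/8! = 48/40320
(j±m)!: 3!·2!·3!·3!·2!·1! = 864
prefactor² = (2J+1)·Δ·N² = 144/35
  k=1: −1/(1!·3!·1!·2!·0!·0!) = -1/12
  k=2: +1/(2!·2!·0!·1!·1!·1!) = 1/4
Σ = 1/6  ⇒  CG² = 144/35·(1/6)² = 4/35
CG = +√(4/35) = +0.338062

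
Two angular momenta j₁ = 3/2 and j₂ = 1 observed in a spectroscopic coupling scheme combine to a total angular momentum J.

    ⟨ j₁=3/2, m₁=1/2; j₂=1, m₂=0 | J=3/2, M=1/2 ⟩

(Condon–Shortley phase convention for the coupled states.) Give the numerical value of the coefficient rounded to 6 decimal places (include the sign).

+0.258199

triangle: 1!·2!·1!/5! = 2/120
(j±m)!: 2!·1!·1!·1!·2!·1! = 4
prefactor² = (2J+1)·Δ·N² = 4/15
  k=0: +1/(0!·1!·1!·1!·1!·0!) = 1
  k=1: −1/(1!·0!·0!·0!·2!·1!) = -1/2
Σ = 1/2  ⇒  CG² = 4/15·(1/2)² = 1/15
CG = +√(1/15) = +0.258199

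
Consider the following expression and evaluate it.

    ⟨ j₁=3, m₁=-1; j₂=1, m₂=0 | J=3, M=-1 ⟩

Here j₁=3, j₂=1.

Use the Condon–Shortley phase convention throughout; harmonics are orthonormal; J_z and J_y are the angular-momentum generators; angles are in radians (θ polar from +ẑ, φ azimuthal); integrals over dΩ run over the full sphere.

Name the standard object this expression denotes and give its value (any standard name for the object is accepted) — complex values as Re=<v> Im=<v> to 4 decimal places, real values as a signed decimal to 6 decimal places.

Clebsch–Gordan coefficient, −√(1/12) ≈ -0.288675

This is a Clebsch–Gordan (vector-coupling) coefficient.
j₁+j₂−J=1  J+j₁−j₂=5  J−j₁+j₂=1  j₁+j₂+J+1=8
(j₁±m₁, j₂±m₂, J±M) = (2,4,1,1,2,4)
P² = 48
sum k=0..1:
  [0] +1/24 = 1/24
  [1] −1/12 = -1/12
S = -1/24
C² = P²·S² = 1/12 ; C = -0.288675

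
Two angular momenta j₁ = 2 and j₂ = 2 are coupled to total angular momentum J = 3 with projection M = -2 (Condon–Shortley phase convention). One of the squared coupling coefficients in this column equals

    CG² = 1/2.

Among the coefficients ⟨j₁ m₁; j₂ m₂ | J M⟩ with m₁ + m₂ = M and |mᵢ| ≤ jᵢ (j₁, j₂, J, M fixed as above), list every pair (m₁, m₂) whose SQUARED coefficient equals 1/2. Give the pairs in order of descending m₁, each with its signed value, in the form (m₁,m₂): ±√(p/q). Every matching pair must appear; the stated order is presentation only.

Admissible pairs with m₁+m₂ = M = -2: (-2,0), (-1,-1), (0,-2)
  (m₁,m₂)=(0,-2): CG² = 1/2, CG = +√(1/2)   ← matches the target
  (m₁,m₂)=(-1,-1): CG² = 0/1, CG = 0
  (m₁,m₂)=(-2,0): CG² = 1/2, CG = −√(1/2)   ← matches the target
Pairs with CG² = 1/2: (0,-2): +√(1/2); (-2,0): −√(1/2)

(0,-2): +√(1/2); (-2,0): −√(1/2)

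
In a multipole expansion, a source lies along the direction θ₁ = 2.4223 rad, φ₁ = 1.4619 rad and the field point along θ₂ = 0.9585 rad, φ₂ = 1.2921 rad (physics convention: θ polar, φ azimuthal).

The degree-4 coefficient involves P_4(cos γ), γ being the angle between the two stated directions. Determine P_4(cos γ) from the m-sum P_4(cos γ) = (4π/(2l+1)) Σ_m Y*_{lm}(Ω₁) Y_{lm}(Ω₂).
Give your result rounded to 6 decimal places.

0.338639

Expand P_4 via completeness: Σ_{m} conj(Y_{4,m}) at Ω₁ times Y_{4,m} at Ω₂ —
  term(m=-4) = 0.01288 + 0.01040j   from Y*(Ω₁)=0.07560 - 0.03518j, Y(Ω₂)=0.08739 + 0.17818j
  term(m=-3) = -0.09269 - 0.05177j   from Y*(Ω₁)=0.08642 + 0.25505j, Y(Ω₂)=-0.29253 + 0.26428j
  term(m=-2) = 0.11920 + 0.04211j   from Y*(Ω₁)=-0.41987 + 0.09292j, Y(Ω₂)=-0.24949 - 0.15551j
  term(m=-1) = 0.03400 + 0.00583j   from Y*(Ω₁)=-0.02450 - 0.22409j, Y(Ω₂)=-0.04209 + 0.14710j
  term(m=+0) = 0.09575 + 0.00000j   from Y*(Ω₁)=-0.29285 + 0.00000j, Y(Ω₂)=-0.32696 + 0.00000j
  term(m=+1) = 0.03400 - 0.00583j   from Y*(Ω₁)=0.02450 - 0.22409j, Y(Ω₂)=0.04209 + 0.14710j
  term(m=+2) = 0.11920 - 0.04211j   from Y*(Ω₁)=-0.41987 - 0.09292j, Y(Ω₂)=-0.24949 + 0.15551j
  term(m=+3) = -0.09269 + 0.05177j   from Y*(Ω₁)=-0.08642 + 0.25505j, Y(Ω₂)=0.29253 + 0.26428j
  term(m=+4) = 0.01288 - 0.01040j   from Y*(Ω₁)=0.07560 + 0.03518j, Y(Ω₂)=0.08739 - 0.17818j
Accumulated sum 0.24253 + 0.00000j; after 4π/(2l+1) scaling, 0.33864 + 0.00000j ⇒ P_4 = 0.338639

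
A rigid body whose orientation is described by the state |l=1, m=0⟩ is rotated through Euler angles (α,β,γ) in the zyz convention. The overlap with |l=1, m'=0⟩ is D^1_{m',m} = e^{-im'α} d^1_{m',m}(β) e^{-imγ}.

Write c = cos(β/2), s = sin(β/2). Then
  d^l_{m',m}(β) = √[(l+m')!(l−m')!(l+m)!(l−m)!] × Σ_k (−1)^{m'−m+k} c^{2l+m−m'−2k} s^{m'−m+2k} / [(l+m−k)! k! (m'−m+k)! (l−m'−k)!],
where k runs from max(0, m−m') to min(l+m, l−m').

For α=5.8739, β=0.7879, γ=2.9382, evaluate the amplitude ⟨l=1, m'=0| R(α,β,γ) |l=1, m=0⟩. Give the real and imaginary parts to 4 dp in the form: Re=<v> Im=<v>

Re=0.7053 Im=0.0000

D^1_{0,0}(5.8739,0.7879,2.9382) = e^{-i·0·5.8739}·d^1_{0,0}(0.7879)·e^{-i·0·2.9382}. Compute d first:
With c≡cos(β/2)=0.923400 and s≡sin(β/2)=0.383839, N=[1·1·1·1]^{1/2}=1.000000
k∈{0,1} keeps every argument non-negative
  k=0: (−1)^0·1.0000/(1)·0.9234^2·0.3838^0 = +0.852668
  k=1: (−1)^1·1.0000/(1)·0.9234^0·0.3838^2 = -0.147332
d^1_{0,0}(0.7879) = +0.852668 -0.147332 = +0.705336
Phases: e^{-i·(0)·5.8739}=+1.000000+0.000000i, e^{-i·(0)·2.9382}=+1.000000+0.000000i ⇒ D=+0.705336+0.000000i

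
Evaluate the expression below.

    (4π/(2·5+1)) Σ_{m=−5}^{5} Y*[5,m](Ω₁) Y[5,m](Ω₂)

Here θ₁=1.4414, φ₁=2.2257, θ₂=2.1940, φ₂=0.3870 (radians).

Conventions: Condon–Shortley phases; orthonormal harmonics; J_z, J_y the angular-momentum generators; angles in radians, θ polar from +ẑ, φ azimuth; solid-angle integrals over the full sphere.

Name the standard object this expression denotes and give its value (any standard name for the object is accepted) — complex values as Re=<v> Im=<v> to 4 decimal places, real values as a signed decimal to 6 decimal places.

This sum is the spherical-harmonic addition theorem: it equals the Legendre polynomial P_l(cos γ) of the angle γ between the two directions.
Expand P_5 via completeness: Σ_{m} conj(Y_{5,m}) at Ω₁ times Y_{5,m} at Ω₂ —
  m=-5: Y*=0.05898 - 0.44113j  Y=-0.05837 - 0.15311j  product -0.07098 + 0.01672j
  m=-4: Y*=-0.15875 + 0.09131j  Y=-0.00849 + 0.37233j  product -0.03265 - 0.05988j
  m=-3: Y*=-0.26482 - 0.11007j  Y=0.15244 - 0.35094j  product -0.07900 + 0.07616j
  m=-2: Y*=0.05272 + 0.19738j  Y=-0.01022 + 0.00999j  product -0.00251 - 0.00149j
  m=-1: Y*=-0.14948 + 0.19464j  Y=-0.32085 + 0.13076j  product 0.02251 - 0.08200j
  m=+0: Y*=0.20904 + 0.00000j  Y=0.10474 + 0.00000j  product 0.02189 + 0.00000j
  m=+1: Y*=0.14948 + 0.19464j  Y=0.32085 + 0.13076j  product 0.02251 + 0.08200j
  m=+2: Y*=0.05272 - 0.19738j  Y=-0.01022 - 0.00999j  product -0.00251 + 0.00149j
  m=+3: Y*=0.26482 - 0.11007j  Y=-0.15244 - 0.35094j  product -0.07900 - 0.07616j
  m=+4: Y*=-0.15875 - 0.09131j  Y=-0.00849 - 0.37233j  product -0.03265 + 0.05988j
  m=+5: Y*=-0.05898 - 0.44113j  Y=0.05837 - 0.15311j  product -0.07098 - 0.01672j
Accumulated sum -0.30337 + 0.00000j; after 4π/(2l+1) scaling, -0.34657 + 0.00000j ⇒ P_5 = -0.346569

Legendre polynomial (addition theorem), -0.346569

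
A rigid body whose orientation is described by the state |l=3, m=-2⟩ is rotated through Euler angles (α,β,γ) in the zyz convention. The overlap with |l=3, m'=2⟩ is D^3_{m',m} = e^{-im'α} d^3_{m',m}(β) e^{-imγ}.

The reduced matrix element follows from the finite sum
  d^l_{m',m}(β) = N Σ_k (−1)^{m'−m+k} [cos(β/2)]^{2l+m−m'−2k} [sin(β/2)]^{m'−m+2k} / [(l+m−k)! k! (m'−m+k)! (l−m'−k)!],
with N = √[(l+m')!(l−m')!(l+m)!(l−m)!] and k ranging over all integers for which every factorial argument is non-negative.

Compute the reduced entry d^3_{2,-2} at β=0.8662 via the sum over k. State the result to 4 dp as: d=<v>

d^3_{2,-2}(β=0.8662) via the finite sum:
c=cos(0.866200/2)=0.907669, s=sin(0.866200/2)=0.419687; N=√[120·1·1·120]=120.000000
The bounds max(0,m−m')=0 and min(l+m,l−m')=1 give 2 terms
  k=0: (−1)^4·120.0000/(24)·0.9077^2·0.4197^4 = +0.127798
  k=1: (−1)^5·120.0000/(120)·0.9077^0·0.4197^6 = -0.005465
d^3_{2,-2}(0.8662) = +0.127798 -0.005465 = +0.122334

d=0.1223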